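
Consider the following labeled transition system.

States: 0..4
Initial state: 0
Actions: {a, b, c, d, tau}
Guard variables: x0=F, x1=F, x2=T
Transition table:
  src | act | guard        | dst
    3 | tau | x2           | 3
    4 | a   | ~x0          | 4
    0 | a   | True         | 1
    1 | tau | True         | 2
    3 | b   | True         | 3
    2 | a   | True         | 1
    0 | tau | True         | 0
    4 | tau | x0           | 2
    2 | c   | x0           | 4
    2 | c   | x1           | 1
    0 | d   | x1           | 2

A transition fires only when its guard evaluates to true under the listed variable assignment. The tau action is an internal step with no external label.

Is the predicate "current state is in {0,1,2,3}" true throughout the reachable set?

Answer: INVARIANT HOLDS

Analysis:
Safe = {0,1,2,3}
R = {0,1,2}
  0: safe
  1: safe
  2: safe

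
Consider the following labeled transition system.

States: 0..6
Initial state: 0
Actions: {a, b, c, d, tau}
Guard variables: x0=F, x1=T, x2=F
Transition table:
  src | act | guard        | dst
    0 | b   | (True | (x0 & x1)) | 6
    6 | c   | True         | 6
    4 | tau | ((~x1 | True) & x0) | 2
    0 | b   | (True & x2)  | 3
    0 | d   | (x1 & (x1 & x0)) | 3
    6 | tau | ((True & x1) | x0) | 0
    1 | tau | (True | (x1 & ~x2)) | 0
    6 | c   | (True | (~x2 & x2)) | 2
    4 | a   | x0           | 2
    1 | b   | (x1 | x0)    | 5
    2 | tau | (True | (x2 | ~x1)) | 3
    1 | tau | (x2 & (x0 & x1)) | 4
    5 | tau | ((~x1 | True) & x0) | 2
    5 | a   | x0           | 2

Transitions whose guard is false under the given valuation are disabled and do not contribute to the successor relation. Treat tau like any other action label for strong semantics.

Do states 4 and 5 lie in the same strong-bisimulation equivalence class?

Bisimulation quotient by refinement:
  P[0] = {{0,1,2,3,4,5,6}}
  P[1] = {{0},{1},{2},{3,4,5},{6}}
Fixed point at round 2; 5 class(es).
4∈{3,4,5}, 5∈{3,4,5}

Answer: BISIMILAR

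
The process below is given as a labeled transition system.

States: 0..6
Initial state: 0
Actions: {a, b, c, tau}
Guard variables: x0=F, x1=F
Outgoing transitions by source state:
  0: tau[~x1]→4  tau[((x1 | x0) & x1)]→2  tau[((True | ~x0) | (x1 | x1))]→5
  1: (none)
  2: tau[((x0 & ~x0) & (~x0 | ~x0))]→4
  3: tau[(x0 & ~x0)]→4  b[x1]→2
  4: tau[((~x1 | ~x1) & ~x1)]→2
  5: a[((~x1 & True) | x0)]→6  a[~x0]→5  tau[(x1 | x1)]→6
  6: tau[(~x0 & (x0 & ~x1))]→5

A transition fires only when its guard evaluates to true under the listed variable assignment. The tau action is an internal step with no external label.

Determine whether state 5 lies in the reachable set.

Answer: REACHABLE

Trace:
Guard filter leaves 5 enabled edge(s).
Layer 0: {0}
Layer 1: {4,5}  total {0,4,5}
Layer 2: {2,6}  total {0,2,4,5,6}
Reach set: {0,2,4,5,6}
Path to 5: tau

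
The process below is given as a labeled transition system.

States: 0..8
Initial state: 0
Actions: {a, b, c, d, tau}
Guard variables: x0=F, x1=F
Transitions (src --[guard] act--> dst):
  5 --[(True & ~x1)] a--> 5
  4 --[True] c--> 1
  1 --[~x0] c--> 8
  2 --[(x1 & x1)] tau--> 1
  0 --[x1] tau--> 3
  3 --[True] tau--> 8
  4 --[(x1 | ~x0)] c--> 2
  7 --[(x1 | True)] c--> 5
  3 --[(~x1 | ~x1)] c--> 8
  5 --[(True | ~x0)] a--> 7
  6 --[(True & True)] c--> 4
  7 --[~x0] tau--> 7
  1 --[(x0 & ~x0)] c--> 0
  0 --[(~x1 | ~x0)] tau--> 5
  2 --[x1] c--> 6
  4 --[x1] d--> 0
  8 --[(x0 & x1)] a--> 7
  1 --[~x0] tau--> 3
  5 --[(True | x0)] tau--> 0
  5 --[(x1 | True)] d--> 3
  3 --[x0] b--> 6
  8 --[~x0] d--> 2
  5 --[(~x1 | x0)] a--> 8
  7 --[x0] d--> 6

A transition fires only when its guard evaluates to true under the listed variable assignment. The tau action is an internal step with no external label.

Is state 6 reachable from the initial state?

Answer: UNREACHABLE

Analysis:
16 transition(s) survive guard evaluation.
L0 = {0}
L1 = {5}  now seen {0,5}
L2 = {3,7,8}  now seen {0,3,5,7,8}
L3 = {2}  now seen {0,2,3,5,7,8}
Reach set: {0,2,3,5,7,8}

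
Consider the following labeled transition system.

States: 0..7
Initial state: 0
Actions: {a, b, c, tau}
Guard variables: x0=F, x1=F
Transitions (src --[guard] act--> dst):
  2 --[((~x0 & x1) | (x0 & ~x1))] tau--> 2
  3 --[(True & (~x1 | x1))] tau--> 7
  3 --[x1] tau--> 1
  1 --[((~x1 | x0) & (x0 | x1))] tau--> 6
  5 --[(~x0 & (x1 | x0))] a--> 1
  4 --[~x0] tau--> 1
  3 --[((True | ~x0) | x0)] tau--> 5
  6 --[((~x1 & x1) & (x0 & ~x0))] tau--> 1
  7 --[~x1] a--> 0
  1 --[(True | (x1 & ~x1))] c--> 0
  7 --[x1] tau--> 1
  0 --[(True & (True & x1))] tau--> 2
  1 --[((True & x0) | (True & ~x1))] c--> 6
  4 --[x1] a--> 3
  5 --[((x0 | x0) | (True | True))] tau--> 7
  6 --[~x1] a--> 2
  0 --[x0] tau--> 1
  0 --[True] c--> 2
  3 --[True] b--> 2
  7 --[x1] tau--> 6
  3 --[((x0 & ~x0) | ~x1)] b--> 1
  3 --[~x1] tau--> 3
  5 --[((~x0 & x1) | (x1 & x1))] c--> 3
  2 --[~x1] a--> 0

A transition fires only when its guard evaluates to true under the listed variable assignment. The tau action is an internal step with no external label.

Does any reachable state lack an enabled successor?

Reachable = {0,2}
  0: c→2  [1 out]
  2: a→0  [1 out]

Answer: DEADLOCK-FREE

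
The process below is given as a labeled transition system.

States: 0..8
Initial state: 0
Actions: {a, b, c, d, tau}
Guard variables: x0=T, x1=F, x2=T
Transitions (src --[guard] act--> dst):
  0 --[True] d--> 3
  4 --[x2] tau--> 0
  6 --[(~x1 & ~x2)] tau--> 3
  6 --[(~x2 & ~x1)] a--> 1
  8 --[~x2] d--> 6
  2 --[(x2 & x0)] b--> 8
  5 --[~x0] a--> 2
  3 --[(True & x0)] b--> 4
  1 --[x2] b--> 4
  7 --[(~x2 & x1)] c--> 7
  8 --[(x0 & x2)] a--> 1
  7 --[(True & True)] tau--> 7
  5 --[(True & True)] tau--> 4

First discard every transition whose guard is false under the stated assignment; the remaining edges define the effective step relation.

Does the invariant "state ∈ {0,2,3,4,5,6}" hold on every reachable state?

Answer: INVARIANT HOLDS

Trace:
Inv-set: {0,2,3,4,5,6}
Reach set: {0,3,4}
  0: safe
  3: safe
  4: safe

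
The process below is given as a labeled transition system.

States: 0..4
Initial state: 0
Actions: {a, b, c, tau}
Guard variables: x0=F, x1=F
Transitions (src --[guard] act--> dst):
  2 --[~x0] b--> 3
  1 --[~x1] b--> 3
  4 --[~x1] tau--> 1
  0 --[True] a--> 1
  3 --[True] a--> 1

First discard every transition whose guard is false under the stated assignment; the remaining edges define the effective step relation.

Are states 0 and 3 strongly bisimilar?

Answer: BISIMILAR

Working:
Bisimulation quotient by refinement:
  round 0: {{0,1,2,3,4}}
  round 1: {{0,3},{1,2},{4}}
3 equivalence class(es) (converged in 2)
[0]={0,3}  [3]={0,3}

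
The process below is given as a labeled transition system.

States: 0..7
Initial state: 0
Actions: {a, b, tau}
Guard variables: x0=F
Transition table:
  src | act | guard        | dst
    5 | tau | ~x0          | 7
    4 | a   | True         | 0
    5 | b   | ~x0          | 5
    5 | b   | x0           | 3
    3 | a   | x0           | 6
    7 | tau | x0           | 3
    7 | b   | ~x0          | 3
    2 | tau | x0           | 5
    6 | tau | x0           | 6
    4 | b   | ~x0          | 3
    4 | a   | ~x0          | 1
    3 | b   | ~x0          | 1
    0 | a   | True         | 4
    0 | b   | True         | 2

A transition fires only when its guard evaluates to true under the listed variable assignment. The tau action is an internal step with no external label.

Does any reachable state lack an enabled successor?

R = {0,1,2,3,4}
  0: a→4  b→2  [2 out]
  1: ∅  [deadlock]
  2: ∅  [deadlock]
  3: b→1  [1 out]
  4: a→0  a→1  b→3  [3 out]
witness 1: a·a

Answer: DEADLOCK at state 1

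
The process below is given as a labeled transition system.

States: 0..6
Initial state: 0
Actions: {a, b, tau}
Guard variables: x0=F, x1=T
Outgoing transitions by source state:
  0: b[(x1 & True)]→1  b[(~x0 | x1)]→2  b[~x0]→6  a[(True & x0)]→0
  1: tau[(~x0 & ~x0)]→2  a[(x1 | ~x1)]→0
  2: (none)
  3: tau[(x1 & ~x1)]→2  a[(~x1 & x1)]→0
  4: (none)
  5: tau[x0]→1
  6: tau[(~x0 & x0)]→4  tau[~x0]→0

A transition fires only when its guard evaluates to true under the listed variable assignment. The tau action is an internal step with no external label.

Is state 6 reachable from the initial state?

6 transition(s) survive guard evaluation.
Layer 0: {0}
Layer 1: {1,2,6}  now seen {0,1,2,6}
Reachable = {0,1,2,6}
trace reaching 6: b

Answer: REACHABLE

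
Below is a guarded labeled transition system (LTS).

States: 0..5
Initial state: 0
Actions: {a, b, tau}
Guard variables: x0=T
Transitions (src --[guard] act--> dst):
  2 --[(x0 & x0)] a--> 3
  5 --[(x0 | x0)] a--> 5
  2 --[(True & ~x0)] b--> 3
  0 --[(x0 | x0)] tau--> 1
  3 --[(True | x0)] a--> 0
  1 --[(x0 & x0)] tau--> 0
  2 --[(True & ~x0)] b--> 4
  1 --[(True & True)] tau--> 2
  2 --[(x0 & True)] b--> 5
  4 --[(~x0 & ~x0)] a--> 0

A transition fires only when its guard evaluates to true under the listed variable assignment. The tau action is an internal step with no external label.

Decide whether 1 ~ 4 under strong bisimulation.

Refine partition for ~:
  round 0: {{0,1,2,3,4,5}}
  round 1: {{0,1},{2},{3,5},{4}}
  round 2: {{0},{1},{2},{3},{4},{5}}
Fixed point at round 3; 6 class(es).
class of 1: {1}; class of 4: {4}

Answer: NOT BISIMILAR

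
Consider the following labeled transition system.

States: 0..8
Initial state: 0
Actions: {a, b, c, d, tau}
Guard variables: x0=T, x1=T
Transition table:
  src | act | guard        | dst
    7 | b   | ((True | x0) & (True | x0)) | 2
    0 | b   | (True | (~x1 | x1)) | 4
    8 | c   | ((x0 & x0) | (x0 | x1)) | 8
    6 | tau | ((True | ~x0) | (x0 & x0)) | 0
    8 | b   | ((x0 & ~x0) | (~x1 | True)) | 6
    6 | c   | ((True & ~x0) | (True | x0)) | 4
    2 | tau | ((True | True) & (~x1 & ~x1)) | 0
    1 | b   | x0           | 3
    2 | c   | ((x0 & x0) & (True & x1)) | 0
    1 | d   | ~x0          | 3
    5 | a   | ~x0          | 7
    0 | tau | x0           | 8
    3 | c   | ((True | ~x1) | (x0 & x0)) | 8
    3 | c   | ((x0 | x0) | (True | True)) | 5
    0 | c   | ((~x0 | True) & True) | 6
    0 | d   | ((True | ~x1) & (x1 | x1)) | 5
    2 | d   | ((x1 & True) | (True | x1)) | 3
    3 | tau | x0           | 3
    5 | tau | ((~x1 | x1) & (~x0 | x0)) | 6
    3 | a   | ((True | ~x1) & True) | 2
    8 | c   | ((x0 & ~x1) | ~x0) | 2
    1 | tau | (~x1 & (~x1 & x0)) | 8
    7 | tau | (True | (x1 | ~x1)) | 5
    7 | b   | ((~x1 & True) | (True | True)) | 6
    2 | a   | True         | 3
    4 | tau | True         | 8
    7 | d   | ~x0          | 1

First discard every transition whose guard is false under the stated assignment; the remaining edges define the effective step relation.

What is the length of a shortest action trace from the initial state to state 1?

Breadth-first toward 1:
  depth 0: {0}
  depth 1: {4,5,6,8}
1 never appears.

Answer: UNREACHABLE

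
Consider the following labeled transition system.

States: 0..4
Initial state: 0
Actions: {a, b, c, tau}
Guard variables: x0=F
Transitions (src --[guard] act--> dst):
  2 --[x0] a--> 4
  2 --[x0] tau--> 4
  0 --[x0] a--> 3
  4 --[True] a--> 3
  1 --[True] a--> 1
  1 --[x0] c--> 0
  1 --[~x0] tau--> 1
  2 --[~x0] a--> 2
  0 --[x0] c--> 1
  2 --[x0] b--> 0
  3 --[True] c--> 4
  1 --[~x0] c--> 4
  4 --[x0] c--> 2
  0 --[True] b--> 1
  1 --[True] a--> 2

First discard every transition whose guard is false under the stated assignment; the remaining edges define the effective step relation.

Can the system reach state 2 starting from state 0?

Answer: REACHABLE

Trace:
8 transition(s) survive guard evaluation.
Layer 0: {0}
Layer 1: {1}  total {0,1}
Layer 2: {2,4}  total {0,1,2,4}
Layer 3: {3}  total {0,1,2,3,4}
Reachable = {0,1,2,3,4}
Path to 2: b·a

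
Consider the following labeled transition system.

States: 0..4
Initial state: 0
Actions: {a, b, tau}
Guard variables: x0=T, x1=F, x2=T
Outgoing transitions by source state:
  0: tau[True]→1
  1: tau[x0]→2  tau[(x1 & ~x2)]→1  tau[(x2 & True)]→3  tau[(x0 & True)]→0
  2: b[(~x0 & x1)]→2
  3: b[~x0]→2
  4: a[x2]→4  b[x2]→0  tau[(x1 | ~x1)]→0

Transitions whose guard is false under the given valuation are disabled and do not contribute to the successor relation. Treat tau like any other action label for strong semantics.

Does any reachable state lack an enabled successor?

Reachable = {0,1,2,3}
  0: tau→1  [deg 1]
  1: tau→0  tau→2  tau→3  [deg 3]
  2: ∅  [no exit]
  3: ∅  [no exit]
trace reaching 2: tau·tau

Answer: DEADLOCK at state 2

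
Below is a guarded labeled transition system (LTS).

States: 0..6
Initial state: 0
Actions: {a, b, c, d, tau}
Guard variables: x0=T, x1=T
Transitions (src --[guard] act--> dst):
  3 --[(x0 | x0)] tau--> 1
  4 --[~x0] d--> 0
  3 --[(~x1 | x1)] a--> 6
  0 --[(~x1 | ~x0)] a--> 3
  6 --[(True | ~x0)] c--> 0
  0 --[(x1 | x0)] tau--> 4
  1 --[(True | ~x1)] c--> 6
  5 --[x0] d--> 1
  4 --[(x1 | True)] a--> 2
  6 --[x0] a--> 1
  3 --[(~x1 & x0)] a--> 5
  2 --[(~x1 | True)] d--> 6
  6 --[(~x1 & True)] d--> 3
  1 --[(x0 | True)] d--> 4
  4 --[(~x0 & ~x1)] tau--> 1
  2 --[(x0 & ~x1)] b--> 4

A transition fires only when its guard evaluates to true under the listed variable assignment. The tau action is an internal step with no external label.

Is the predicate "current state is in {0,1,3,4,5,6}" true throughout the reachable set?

Answer: INVARIANT VIOLATED at state 2

Analysis:
Inv-set: {0,1,3,4,5,6}
R = {0,1,2,4,6}
  0: ok
  1: ok
  2: ✗ unsafe
  4: ok
  6: ok
reach 2 via tau·a — violates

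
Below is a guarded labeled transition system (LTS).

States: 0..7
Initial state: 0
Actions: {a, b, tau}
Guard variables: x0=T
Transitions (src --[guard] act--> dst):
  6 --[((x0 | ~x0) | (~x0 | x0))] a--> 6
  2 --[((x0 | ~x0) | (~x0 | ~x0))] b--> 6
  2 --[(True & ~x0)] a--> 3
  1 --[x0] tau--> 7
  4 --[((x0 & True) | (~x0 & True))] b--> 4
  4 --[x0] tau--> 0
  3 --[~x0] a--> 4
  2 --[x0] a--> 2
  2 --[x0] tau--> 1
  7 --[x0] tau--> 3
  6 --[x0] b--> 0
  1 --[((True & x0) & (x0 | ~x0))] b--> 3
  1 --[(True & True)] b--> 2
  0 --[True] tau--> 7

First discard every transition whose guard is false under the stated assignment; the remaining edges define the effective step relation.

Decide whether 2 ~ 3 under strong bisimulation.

Answer: NOT BISIMILAR

Trace:
Compute ~ classes (split until stable):
  π0 = {{0,1,2,3,4,5,6,7}}
  π1 = {{0,7},{1,4},{2},{3,5},{6}}
  π2 = {{0},{1},{2},{3,5},{4},{6},{7}}
Fixed point at round 3; 7 class(es).
[2]={2}  [3]={3,5}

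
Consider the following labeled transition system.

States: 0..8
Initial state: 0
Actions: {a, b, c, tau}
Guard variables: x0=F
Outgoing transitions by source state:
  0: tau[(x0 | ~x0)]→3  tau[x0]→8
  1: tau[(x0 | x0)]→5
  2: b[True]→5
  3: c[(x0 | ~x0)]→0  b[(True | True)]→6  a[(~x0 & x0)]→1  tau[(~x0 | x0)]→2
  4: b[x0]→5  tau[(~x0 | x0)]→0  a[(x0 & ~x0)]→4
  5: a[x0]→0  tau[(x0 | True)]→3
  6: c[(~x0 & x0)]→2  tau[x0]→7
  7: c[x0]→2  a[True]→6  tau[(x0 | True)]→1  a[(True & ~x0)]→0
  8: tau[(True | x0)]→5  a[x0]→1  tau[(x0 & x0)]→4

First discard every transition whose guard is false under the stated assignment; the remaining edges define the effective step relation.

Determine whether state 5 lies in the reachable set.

Answer: REACHABLE

Trace:
Guard filter leaves 11 enabled edge(s).
L0 = {0}
L1 = {3}  now seen {0,3}
L2 = {2,6}  now seen {0,2,3,6}
L3 = {5}  now seen {0,2,3,5,6}
Reachable = {0,2,3,5,6}
Path to 5: tau·tau·b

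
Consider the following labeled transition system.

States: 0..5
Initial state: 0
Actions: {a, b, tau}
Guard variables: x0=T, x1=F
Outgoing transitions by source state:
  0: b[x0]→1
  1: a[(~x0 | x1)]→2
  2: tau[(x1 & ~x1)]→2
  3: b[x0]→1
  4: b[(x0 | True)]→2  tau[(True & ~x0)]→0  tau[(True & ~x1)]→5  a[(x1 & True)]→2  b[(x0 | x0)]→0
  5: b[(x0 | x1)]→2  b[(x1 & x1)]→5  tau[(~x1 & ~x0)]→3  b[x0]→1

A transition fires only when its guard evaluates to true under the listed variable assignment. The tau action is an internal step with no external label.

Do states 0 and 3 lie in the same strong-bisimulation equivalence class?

Bisimulation quotient by refinement:
  P[0] = {{0,1,2,3,4,5}}
  P[1] = {{0,3,5},{1,2},{4}}
3 equivalence class(es) (converged in 2)
[0]={0,3,5}  [3]={0,3,5}

Answer: BISIMILAR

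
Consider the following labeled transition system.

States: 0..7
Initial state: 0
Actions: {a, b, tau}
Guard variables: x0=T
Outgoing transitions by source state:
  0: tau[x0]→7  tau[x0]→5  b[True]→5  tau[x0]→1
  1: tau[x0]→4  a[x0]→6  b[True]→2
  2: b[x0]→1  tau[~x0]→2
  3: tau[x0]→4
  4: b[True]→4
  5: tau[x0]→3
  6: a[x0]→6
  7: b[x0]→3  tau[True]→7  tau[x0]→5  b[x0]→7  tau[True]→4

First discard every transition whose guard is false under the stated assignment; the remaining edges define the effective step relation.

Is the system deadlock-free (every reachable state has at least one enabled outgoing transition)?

Answer: DEADLOCK-FREE

Analysis:
Reachable = {0,1,2,3,4,5,6,7}
  0: b→5  tau→1  tau→5  tau→7  [4 exit(s)]
  1: a→6  b→2  tau→4  [3 exit(s)]
  2: b→1  [1 exit(s)]
  3: tau→4  [1 exit(s)]
  4: b→4  [1 exit(s)]
  5: tau→3  [1 exit(s)]
  6: a→6  [1 exit(s)]
  7: b→3  b→7  tau→4  tau→5  tau→7  [5 exit(s)]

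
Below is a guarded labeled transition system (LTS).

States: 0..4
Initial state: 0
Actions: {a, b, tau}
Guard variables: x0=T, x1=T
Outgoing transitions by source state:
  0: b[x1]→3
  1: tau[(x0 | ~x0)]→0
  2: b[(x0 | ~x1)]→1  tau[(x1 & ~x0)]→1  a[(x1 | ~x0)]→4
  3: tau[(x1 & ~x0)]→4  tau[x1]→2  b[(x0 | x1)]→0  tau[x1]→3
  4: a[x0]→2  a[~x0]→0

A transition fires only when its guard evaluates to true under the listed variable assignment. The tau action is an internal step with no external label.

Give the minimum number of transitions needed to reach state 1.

Answer: 3

Trace:
BFS to 1:
  Layer 0: {0}
  Layer 1: {3}
  Layer 2: {2}
  Layer 3: {1,4}
1 enters at depth 3; path b·tau·b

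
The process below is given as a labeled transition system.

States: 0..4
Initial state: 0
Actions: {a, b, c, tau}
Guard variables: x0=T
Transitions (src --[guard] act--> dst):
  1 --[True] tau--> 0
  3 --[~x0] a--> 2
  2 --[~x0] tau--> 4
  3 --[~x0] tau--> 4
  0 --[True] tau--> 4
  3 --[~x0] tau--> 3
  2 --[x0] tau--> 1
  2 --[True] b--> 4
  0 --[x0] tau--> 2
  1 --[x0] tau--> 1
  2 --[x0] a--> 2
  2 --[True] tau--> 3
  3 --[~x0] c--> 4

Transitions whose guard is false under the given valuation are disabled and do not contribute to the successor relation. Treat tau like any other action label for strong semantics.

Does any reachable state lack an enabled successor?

R = {0,1,2,3,4}
  0: tau→2  tau→4  [2 exit(s)]
  1: tau→0  tau→1  [2 exit(s)]
  2: a→2  b→4  tau→1  tau→3  [4 exit(s)]
  3: ∅  [STUCK]
  4: ∅  [STUCK]
trace reaching 3: tau·tau

Answer: DEADLOCK at state 3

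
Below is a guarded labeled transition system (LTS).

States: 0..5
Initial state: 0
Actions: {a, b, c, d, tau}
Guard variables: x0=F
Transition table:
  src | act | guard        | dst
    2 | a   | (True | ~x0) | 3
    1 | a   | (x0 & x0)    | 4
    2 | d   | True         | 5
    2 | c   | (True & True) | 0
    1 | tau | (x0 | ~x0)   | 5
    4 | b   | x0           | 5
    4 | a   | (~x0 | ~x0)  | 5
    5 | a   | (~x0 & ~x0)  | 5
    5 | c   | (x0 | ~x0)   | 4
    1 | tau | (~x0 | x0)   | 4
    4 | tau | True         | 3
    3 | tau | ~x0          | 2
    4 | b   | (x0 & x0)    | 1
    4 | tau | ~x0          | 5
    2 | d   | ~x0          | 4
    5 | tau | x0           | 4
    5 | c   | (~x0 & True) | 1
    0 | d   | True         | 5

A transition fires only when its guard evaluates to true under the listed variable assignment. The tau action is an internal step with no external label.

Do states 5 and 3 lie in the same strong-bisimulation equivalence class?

Answer: NOT BISIMILAR

Trace:
Compute ~ classes (split until stable):
  P[0] = {{0,1,2,3,4,5}}
  P[1] = {{0},{1,3},{2},{4},{5}}
  P[2] = {{0},{1},{2},{3},{4},{5}}
Fixed point at round 3; 6 class(es).
[5]={5}  [3]={3}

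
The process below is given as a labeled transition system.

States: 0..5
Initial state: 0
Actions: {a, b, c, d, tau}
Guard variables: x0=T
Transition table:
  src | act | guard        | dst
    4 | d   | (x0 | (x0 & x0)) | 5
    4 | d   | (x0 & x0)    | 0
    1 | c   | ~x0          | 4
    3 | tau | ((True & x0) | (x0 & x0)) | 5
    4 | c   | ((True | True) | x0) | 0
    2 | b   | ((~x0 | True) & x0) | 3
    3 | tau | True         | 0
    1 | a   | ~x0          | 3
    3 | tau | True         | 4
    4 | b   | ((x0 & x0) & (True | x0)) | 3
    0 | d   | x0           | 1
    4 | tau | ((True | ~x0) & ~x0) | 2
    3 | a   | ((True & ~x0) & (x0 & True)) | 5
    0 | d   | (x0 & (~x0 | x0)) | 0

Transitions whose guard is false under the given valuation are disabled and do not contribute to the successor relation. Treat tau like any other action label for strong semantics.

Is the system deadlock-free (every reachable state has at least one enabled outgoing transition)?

Answer: DEADLOCK at state 1

Working:
Reach set: {0,1}
  0: d→0  d→1  [deg 2]
  1: ∅  [STUCK]
witness 1: d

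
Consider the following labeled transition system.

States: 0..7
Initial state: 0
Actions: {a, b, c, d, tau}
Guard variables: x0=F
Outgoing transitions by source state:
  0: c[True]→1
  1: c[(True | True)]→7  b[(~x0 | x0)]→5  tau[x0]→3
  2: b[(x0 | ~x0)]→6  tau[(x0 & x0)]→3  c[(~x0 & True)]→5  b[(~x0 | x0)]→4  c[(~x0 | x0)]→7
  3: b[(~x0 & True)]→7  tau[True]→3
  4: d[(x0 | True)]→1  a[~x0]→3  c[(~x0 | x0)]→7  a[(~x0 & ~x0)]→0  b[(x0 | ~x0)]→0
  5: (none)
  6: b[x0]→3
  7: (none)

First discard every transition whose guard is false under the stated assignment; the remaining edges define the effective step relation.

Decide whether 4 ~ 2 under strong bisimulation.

Refine partition for ~:
  P[0] = {{0,1,2,3,4,5,6,7}}
  P[1] = {{0},{1,2},{3},{4},{5,6,7}}
  P[2] = {{0},{1},{2},{3},{4},{5,6,7}}
stable after 3 split(s): 6 block(s)
4∈{4}, 2∈{2}

Answer: NOT BISIMILAR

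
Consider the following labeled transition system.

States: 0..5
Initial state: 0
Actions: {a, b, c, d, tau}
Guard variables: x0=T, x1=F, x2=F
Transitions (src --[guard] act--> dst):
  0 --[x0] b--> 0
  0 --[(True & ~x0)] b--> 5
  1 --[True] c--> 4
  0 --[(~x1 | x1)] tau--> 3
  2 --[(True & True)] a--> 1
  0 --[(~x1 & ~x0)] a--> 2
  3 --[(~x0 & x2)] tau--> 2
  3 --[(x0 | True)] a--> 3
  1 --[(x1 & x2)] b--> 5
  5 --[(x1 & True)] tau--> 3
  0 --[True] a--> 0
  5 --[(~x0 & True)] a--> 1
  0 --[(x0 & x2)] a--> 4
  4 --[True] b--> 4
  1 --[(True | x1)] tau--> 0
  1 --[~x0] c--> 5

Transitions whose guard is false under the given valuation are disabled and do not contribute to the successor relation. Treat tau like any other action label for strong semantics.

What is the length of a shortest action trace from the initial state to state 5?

Answer: UNREACHABLE

Working:
Breadth-first toward 5:
  Layer 0: {0}
  Layer 1: {3}
5 never appears.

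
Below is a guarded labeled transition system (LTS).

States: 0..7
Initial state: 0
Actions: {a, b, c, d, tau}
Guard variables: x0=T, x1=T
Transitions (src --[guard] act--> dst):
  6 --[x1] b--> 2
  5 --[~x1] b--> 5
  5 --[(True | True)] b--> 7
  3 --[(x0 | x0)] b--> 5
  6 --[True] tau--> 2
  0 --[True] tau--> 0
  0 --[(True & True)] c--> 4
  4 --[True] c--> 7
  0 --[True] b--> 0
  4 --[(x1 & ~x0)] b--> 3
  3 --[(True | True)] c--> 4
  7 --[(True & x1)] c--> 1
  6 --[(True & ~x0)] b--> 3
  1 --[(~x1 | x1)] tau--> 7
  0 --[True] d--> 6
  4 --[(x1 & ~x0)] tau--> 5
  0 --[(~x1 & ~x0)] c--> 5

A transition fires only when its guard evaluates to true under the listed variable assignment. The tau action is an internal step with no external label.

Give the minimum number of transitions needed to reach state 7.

Answer: 2

Trace:
BFS to 7:
  depth 0: {0}
  depth 1: {4,6}
  depth 2: {2,7}
depth(7)=2, e.g. c·c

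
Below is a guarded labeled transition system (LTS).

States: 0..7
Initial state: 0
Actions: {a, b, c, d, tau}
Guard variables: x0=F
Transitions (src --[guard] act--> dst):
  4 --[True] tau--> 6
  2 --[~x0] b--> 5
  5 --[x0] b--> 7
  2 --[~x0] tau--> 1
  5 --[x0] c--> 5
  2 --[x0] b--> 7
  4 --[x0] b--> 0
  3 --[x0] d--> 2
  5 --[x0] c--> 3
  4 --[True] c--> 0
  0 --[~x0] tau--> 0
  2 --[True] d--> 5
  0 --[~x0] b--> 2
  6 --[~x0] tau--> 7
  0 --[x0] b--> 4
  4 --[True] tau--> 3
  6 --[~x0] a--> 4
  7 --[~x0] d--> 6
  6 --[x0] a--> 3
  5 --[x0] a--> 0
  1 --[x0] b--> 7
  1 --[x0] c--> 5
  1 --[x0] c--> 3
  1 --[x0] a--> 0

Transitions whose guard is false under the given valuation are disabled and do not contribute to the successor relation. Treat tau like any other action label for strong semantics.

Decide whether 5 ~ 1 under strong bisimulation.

Answer: BISIMILAR

Working:
Compute ~ classes (split until stable):
  P[0] = {{0,1,2,3,4,5,6,7}}
  P[1] = {{0},{1,3,5},{2},{4},{6},{7}}
Fixed point at round 2; 6 class(es).
class of 5: {1,3,5}; class of 1: {1,3,5}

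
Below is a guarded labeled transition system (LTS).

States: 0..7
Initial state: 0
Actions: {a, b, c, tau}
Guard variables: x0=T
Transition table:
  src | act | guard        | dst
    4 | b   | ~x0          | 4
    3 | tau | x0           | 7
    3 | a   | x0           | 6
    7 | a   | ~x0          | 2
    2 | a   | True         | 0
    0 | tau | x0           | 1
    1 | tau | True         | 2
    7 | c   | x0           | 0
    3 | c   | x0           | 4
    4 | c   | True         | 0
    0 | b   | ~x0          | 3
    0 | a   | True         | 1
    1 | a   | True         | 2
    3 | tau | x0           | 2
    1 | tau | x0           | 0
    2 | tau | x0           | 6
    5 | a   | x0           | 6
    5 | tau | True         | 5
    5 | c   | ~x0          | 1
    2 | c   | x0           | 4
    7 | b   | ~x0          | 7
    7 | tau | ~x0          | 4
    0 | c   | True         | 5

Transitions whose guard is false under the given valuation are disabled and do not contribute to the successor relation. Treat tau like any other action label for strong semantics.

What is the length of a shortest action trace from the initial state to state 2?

Answer: 2

Trace:
Breadth-first toward 2:
  depth 0: {0}
  depth 1: {1,5}
  depth 2: {2,6}
first hit 2 at d=2 via a·a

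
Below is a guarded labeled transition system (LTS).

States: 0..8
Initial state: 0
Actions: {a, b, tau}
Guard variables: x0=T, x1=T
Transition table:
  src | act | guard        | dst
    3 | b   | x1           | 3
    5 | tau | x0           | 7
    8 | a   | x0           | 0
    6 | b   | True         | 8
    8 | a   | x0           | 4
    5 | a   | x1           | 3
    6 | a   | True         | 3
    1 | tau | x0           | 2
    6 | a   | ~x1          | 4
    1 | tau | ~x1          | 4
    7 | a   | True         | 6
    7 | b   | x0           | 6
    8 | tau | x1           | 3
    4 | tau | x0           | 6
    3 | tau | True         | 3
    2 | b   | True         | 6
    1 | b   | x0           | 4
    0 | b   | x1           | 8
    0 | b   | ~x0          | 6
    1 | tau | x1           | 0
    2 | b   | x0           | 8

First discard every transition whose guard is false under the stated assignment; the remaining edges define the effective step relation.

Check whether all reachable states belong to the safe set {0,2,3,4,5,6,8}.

Safe = {0,2,3,4,5,6,8}
Reach set: {0,3,4,6,8}
  0: ✓
  3: ✓
  4: ✓
  6: ✓
  8: ✓

Answer: INVARIANT HOLDS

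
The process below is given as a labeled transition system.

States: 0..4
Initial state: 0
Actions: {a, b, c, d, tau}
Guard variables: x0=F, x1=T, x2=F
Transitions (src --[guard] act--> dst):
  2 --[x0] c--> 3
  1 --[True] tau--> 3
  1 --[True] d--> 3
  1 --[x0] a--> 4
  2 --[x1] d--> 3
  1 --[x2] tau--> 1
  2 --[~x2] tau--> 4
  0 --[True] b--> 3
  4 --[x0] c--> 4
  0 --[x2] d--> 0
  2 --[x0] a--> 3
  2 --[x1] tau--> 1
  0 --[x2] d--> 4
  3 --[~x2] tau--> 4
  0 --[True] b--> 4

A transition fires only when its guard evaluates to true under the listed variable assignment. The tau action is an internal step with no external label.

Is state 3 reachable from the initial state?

Answer: REACHABLE

Trace:
After dropping false guards: 8 live edges.
depth 0: {0}
depth 1: {3,4}  now seen {0,3,4}
Reachable = {0,3,4}
trace reaching 3: b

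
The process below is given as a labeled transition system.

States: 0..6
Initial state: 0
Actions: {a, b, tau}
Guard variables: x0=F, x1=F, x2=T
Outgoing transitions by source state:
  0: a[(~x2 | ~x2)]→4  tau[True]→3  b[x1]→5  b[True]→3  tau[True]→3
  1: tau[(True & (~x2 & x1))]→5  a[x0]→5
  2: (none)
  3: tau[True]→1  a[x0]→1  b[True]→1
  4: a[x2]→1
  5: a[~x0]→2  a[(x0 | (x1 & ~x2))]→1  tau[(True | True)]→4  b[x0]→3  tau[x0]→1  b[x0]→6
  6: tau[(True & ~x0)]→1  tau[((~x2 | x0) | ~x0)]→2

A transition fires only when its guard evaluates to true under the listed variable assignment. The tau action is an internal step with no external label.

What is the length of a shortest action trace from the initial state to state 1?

Breadth-first toward 1:
  depth 0: {0}
  depth 1: {3}
  depth 2: {1}
depth(1)=2, e.g. b·b

Answer: 2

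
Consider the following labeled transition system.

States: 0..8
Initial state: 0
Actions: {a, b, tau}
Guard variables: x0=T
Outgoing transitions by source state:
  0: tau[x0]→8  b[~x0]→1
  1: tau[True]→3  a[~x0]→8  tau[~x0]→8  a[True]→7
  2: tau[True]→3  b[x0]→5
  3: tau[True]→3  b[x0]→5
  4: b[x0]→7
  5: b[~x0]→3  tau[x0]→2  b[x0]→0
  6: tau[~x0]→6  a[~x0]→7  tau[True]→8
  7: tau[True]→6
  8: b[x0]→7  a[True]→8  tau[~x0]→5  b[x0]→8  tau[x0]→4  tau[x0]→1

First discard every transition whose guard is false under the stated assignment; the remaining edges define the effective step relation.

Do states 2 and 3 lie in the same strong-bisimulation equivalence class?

Answer: BISIMILAR

Working:
Compute ~ classes (split until stable):
  round 0: {{0,1,2,3,4,5,6,7,8}}
  round 1: {{0,6,7},{1},{2,3,5},{4},{8}}
  round 2: {{0,6},{1},{2,3},{4},{5},{7},{8}}
stable after 3 split(s): 7 block(s)
[2]={2,3}  [3]={2,3}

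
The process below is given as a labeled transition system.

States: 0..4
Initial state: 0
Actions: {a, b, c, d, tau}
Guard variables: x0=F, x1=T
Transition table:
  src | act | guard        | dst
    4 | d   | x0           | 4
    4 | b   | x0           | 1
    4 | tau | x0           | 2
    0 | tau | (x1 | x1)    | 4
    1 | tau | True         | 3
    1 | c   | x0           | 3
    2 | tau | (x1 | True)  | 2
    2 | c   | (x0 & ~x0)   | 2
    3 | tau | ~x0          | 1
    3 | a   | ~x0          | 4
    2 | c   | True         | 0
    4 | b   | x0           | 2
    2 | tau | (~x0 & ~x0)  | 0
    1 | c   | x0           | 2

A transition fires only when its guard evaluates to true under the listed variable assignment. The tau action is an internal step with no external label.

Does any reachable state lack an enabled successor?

Reachable = {0,4}
  0: tau→4  [1 out]
  4: ∅  [STUCK]
Path to 4: tau

Answer: DEADLOCK at state 4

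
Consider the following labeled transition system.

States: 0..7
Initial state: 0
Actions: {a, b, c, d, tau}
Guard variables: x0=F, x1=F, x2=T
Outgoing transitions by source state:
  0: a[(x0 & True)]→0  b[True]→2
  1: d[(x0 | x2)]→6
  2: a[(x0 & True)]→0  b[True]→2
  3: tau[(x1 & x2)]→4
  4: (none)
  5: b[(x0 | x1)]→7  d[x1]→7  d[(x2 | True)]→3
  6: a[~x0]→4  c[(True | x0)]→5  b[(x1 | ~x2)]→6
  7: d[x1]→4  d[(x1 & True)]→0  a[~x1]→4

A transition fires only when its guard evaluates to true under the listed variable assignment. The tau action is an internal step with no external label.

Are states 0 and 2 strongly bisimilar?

Refine partition for ~:
  round 0: {{0,1,2,3,4,5,6,7}}
  round 1: {{0,2},{1,5},{3,4},{6},{7}}
  round 2: {{0,2},{1},{3,4},{5},{6},{7}}
6 equivalence class(es) (converged in 3)
0∈{0,2}, 2∈{0,2}

Answer: BISIMILAR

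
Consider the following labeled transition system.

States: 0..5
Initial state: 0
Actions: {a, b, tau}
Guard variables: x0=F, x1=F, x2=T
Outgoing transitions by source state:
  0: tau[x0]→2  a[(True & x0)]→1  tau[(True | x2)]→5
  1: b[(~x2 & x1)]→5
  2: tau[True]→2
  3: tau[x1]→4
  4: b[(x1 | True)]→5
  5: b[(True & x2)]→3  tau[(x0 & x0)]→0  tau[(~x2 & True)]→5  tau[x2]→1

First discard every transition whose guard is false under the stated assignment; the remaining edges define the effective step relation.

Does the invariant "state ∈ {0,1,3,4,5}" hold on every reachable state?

Inv-set: {0,1,3,4,5}
R = {0,1,3,5}
  0: safe
  1: safe
  3: safe
  5: safe

Answer: INVARIANT HOLDS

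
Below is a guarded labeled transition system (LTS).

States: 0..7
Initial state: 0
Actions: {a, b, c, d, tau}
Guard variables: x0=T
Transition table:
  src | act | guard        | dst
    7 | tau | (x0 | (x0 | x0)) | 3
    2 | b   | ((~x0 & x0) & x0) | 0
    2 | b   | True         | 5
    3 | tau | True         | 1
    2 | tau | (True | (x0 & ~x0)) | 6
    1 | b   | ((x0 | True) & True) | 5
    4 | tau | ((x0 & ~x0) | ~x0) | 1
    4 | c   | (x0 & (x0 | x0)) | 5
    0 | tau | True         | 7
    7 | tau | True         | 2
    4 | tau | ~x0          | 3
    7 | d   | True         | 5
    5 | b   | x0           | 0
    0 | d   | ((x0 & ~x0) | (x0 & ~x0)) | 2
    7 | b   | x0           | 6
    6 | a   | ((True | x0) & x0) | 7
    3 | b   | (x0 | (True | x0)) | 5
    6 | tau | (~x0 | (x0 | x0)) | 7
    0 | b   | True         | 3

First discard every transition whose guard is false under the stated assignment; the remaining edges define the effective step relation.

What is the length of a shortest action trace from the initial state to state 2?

Answer: 2

Analysis:
BFS to 2:
  depth 0: {0}
  depth 1: {3,7}
  depth 2: {1,2,5,6}
2 enters at depth 2; path tau·tau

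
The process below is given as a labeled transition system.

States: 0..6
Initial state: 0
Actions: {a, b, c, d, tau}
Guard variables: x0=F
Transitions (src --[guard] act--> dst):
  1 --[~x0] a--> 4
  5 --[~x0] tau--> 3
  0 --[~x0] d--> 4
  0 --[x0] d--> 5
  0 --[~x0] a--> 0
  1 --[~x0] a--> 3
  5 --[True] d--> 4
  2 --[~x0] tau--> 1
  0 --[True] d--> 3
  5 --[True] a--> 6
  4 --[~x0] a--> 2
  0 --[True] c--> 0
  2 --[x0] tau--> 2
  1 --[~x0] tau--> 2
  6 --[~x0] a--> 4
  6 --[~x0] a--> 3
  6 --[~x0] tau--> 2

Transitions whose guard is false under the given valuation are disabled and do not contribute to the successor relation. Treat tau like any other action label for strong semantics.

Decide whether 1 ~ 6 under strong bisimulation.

Answer: BISIMILAR

Analysis:
Refine partition for ~:
  π0 = {{0,1,2,3,4,5,6}}
  π1 = {{0},{1,6},{2},{3},{4},{5}}
Fixed point at round 2; 6 class(es).
[1]={1,6}  [6]={1,6}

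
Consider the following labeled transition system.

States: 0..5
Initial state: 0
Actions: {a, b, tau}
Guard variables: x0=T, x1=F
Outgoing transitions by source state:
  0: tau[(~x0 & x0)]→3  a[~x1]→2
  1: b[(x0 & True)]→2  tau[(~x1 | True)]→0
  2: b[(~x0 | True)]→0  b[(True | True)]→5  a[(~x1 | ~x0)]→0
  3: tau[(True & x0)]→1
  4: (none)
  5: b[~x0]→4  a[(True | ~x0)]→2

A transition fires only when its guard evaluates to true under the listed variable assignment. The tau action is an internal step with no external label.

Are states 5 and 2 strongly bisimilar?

Answer: NOT BISIMILAR

Trace:
Refine partition for ~:
  P[0] = {{0,1,2,3,4,5}}
  P[1] = {{0,5},{1},{2},{3},{4}}
5 equivalence class(es) (converged in 2)
5∈{0,5}, 2∈{2}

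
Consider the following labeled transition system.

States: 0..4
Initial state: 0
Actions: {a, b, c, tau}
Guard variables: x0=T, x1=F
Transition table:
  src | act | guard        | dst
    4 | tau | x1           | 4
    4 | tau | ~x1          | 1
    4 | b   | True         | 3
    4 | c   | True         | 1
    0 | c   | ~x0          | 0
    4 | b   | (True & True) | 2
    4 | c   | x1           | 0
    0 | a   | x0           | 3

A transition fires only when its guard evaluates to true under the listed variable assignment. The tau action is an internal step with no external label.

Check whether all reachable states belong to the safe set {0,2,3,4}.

Answer: INVARIANT HOLDS

Analysis:
Safe = {0,2,3,4}
Reach set: {0,3}
  0: ✓
  3: ✓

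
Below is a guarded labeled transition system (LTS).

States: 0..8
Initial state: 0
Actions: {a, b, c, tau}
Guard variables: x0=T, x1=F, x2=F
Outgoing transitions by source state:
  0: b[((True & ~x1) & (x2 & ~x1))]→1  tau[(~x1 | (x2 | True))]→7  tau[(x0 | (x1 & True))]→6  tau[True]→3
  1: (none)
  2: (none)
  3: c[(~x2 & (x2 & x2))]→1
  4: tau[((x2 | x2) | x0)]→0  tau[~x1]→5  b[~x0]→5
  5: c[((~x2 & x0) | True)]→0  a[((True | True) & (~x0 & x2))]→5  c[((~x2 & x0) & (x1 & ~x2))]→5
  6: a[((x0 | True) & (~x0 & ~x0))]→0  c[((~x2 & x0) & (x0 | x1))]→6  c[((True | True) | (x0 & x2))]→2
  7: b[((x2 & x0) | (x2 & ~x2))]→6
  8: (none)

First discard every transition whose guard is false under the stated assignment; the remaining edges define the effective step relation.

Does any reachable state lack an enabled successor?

Reach set: {0,2,3,6,7}
  0: tau→3  tau→6  tau→7  [3 out]
  2: ∅  [STUCK]
  3: ∅  [STUCK]
  6: c→2  c→6  [2 out]
  7: ∅  [STUCK]
witness 2: tau·c

Answer: DEADLOCK at state 2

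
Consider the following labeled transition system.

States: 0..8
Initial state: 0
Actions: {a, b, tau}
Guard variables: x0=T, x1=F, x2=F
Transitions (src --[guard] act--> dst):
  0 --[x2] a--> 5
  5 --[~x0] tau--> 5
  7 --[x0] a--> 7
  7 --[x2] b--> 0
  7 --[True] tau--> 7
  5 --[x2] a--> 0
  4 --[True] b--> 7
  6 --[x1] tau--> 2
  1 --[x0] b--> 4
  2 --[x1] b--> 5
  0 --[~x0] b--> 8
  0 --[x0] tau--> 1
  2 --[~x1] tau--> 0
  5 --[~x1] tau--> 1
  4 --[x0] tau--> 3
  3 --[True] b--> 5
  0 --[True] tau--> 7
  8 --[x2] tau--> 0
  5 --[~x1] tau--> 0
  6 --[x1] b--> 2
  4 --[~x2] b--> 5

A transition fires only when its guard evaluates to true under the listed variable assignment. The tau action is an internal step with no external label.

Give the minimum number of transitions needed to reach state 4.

Answer: 2

Trace:
Breadth-first toward 4:
  depth 0: {0}
  depth 1: {1,7}
  depth 2: {4}
first hit 4 at d=2 via tau·b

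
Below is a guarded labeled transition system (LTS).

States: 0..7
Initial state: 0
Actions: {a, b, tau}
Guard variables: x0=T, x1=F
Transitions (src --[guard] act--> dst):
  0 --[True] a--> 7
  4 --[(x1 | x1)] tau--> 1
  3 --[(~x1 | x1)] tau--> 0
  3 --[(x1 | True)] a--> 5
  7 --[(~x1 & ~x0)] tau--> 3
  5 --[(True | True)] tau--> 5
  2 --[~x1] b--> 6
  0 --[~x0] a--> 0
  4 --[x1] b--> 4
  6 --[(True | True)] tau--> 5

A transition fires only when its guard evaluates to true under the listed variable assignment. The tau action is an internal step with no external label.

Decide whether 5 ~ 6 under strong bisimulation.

Refine partition for ~:
  π0 = {{0,1,2,3,4,5,6,7}}
  π1 = {{0},{1,4,7},{2},{3},{5,6}}
5 equivalence class(es) (converged in 2)
5∈{5,6}, 6∈{5,6}

Answer: BISIMILAR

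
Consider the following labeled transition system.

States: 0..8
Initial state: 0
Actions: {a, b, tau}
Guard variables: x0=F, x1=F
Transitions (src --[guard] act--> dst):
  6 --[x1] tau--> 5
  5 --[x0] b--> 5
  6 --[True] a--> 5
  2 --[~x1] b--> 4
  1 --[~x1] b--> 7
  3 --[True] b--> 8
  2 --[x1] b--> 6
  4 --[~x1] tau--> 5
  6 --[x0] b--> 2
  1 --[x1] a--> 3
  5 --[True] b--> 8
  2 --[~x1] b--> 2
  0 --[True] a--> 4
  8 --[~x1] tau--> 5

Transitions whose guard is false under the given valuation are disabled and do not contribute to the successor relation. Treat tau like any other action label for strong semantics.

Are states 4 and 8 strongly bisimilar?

Compute ~ classes (split until stable):
  P[0] = {{0,1,2,3,4,5,6,7,8}}
  P[1] = {{0,6},{1,2,3,5},{4,8},{7}}
  P[2] = {{0},{1},{2},{3,5},{4,8},{6},{7}}
stable after 3 split(s): 7 block(s)
[4]={4,8}  [8]={4,8}

Answer: BISIMILAR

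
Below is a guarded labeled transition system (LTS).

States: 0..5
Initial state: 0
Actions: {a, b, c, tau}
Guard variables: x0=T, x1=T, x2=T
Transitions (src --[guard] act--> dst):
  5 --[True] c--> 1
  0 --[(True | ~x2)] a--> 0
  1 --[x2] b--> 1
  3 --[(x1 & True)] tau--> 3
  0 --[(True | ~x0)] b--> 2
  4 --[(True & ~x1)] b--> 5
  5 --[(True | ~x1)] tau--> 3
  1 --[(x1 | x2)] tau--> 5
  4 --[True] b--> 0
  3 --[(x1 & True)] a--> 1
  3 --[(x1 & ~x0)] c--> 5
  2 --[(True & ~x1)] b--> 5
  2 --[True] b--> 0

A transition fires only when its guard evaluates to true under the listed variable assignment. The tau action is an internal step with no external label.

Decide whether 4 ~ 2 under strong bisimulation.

Bisimulation quotient by refinement:
  round 0: {{0,1,2,3,4,5}}
  round 1: {{0},{1},{2,4},{3},{5}}
stable after 2 split(s): 5 block(s)
4∈{2,4}, 2∈{2,4}

Answer: BISIMILAR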